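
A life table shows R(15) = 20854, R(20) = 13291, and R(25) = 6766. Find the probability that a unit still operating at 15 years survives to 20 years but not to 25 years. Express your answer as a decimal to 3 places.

0.313

This is the probability of reaching 20 but not 25, conditional on being operational at 15: (R(20) − R(25)) / R(15).
= (13291 − 6766) / 20854 = 6525 / 20854 = 0.312890.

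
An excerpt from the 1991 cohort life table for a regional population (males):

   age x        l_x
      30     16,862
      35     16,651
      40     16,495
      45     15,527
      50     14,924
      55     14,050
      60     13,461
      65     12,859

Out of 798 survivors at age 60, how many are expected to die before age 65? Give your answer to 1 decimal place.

The relevant probability is 1 − 12,859/13,461 = 0.044722.
Expected number = 798 × 0.044722 = 35.7.

35.7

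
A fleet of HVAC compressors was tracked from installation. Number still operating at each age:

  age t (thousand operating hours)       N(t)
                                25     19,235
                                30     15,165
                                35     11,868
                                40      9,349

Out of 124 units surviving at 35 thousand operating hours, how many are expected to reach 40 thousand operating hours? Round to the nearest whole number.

98

The relevant probability is 9,349/11,868 = 0.787749.
Expected number = 124 × 0.787749 = 98.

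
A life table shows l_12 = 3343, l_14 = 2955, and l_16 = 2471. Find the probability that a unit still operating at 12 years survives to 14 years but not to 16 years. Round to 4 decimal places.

This is the probability of reaching 14 but not 16, conditional on being operational at 12: (l_14 − l_16) / l_12.
= (2955 − 2471) / 3343 = 484 / 3343 = 0.144780.

0.1448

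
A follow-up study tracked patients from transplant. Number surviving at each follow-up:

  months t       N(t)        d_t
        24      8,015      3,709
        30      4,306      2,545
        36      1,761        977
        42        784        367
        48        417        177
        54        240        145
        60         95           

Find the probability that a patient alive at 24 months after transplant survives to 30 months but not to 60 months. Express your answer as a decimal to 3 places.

0.525

This is the probability of reaching 30 but not 60, conditional on being alive at 24: (N(30) − N(60)) / N(24).
= (4,306 − 95) / 8,015 = 4,211 / 8,015 = 0.525390.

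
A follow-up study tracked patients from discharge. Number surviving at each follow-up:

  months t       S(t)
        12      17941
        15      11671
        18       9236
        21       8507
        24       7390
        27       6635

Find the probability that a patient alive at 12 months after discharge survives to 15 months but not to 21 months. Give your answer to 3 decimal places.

This is the probability of reaching 15 but not 21, conditional on being alive at 12: (S(15) − S(21)) / S(12).
= (11671 − 8507) / 17941 = 3164 / 17941 = 0.176356.

0.176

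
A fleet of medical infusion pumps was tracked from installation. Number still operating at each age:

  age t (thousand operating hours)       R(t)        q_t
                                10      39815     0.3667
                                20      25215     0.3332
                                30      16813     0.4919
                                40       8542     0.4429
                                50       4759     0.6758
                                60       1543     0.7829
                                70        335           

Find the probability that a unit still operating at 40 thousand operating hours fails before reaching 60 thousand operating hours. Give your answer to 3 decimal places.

0.819

P(fail before 60 | operational at 40) = 1 − R(60)/R(40) = 1 − 1543/8542 = (6999)/8542 = 0.819363.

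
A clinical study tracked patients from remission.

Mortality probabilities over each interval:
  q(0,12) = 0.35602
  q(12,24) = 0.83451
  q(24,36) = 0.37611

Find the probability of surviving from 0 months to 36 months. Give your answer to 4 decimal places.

Chaining the interval survival probabilities: (1 − 0.35602) × (1 − 0.83451) × (1 − 0.37611).
= 0.64398 × 0.16549 × 0.62389 = 0.066489.

0.0665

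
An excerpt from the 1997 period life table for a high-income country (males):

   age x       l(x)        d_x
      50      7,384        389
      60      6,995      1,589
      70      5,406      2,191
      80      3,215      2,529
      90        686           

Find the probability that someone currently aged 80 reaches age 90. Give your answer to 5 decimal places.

The conditional survival probability is l(90)/l(80) = 686/3,215 = 0.213375.

0.21337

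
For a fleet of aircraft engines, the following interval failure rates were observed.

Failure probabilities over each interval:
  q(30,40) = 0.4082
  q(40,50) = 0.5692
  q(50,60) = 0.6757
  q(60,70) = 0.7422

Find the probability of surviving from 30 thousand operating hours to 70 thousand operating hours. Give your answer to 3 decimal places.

0.021

P(survive 30→70) = (1 − 0.4082) × (1 − 0.5692) × (1 − 0.6757) × (1 − 0.7422).
= 0.5918 × 0.4308 × 0.3243 × 0.2578 = 0.021315.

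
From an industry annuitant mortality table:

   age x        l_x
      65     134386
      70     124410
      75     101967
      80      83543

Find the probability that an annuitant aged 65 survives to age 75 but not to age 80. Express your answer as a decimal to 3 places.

0.137

This is the probability of reaching 75 but not 80, conditional on being alive at 65: (l_75 − l_80) / l_65.
= (101967 − 83543) / 134386 = 18424 / 134386 = 0.137098.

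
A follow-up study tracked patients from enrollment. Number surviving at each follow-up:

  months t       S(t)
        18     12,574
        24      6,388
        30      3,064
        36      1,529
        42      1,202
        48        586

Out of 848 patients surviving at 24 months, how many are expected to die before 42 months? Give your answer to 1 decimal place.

The relevant probability is 1 − 1,202/6,388 = 0.811835.
Expected number = 848 × 0.811835 = 688.4.

688.4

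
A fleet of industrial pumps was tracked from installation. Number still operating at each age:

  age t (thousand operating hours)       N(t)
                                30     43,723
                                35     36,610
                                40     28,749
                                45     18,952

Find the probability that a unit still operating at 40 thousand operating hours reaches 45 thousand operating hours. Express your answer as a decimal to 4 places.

The conditional survival probability is N(45)/N(40) = 18,952/28,749 = 0.659223.

0.6592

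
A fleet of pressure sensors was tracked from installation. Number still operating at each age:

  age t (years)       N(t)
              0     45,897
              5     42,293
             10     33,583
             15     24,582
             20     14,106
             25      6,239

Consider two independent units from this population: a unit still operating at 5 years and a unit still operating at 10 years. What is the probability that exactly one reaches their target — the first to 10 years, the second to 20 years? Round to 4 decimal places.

0.5470

p₁ = N(10)/N(5) = 33,583/42,293 = 0.794056; p₂ = N(20)/N(10) = 14,106/33,583 = 0.420034.
P(exactly one) = p₁(1−p₂) + (1−p₁)p₂ = 0.460525 + 0.086503 = 0.547029.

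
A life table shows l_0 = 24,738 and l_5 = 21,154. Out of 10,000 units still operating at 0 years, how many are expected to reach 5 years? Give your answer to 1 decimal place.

8551.2

The relevant probability is 21,154/24,738 = 0.855122.
Expected number = 10,000 × 0.855122 = 8551.2.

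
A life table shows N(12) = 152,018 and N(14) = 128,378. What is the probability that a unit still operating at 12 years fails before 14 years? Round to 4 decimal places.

P(fail before 14 | operational at 12) = 1 − N(14)/N(12) = 1 − 128,378/152,018 = (23,640)/152,018 = 0.155508.

0.1555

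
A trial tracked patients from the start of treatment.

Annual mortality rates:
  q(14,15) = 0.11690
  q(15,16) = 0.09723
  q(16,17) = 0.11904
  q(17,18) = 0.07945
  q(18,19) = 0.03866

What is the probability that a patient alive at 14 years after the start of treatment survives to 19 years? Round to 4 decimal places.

Survival from 14 to 19 is the product of surviving each interval: (1 − 0.11690) × (1 − 0.09723) × (1 − 0.11904) × (1 − 0.07945) × (1 − 0.03866).
= 0.88310 × 0.90277 × 0.88096 × 0.92055 × 0.96134 = 0.621538.

0.6215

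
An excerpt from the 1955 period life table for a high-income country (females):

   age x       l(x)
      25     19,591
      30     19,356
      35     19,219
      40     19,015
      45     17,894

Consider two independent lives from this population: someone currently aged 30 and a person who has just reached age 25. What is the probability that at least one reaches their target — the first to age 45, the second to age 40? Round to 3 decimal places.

p₁ = l(45)/l(30) = 17,894/19,356 = 0.924468; p₂ = l(40)/l(25) = 19,015/19,591 = 0.970599.
P(at least one) = 1 − (1−p₁)(1−p₂) = 1 − 0.075532 × 0.029401 = 0.997779.

0.998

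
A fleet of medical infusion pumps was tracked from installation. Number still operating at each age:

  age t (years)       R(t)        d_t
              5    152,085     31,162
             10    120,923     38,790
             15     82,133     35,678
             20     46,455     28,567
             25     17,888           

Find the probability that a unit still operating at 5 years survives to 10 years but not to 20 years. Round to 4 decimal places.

0.4896

This is the probability of reaching 10 but not 20, conditional on being operational at 5: (R(10) − R(20)) / R(5).
= (120,923 − 46,455) / 152,085 = 74,468 / 152,085 = 0.489647.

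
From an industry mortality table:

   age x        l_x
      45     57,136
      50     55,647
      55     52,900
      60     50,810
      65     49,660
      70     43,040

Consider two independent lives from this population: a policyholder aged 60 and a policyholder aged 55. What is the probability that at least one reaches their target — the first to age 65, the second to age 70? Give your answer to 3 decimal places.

0.996

p₁ = l_65/l_60 = 49,660/50,810 = 0.977367; p₂ = l_70/l_55 = 43,040/52,900 = 0.813611.
P(at least one) = 1 − (1−p₁)(1−p₂) = 1 − 0.022633 × 0.186389 = 0.995781.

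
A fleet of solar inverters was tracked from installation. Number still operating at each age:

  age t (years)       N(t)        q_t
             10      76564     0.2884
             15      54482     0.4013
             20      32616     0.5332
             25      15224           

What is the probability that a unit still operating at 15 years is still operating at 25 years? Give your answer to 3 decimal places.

0.279

The conditional survival probability is N(25)/N(15) = 15224/54482 = 0.279432.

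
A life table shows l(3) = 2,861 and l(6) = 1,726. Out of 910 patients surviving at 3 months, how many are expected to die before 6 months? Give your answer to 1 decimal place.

The relevant probability is 1 − 1,726/2,861 = 0.396714.
Expected number = 910 × 0.396714 = 361.0.

361.0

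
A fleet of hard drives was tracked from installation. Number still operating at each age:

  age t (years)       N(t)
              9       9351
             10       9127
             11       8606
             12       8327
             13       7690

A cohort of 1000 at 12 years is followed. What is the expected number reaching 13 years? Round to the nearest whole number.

The relevant probability is 7690/8327 = 0.923502.
Expected number = 1000 × 0.923502 = 924.

924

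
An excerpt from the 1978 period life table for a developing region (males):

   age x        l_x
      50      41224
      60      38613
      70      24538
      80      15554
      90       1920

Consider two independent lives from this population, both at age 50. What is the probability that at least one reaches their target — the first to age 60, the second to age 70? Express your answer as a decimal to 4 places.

p₁ = l_60/l_50 = 38613/41224 = 0.936663; p₂ = l_70/l_50 = 24538/41224 = 0.595236.
P(at least one) = 1 − (1−p₁)(1−p₂) = 1 − 0.063337 × 0.404764 = 0.974363.

0.9744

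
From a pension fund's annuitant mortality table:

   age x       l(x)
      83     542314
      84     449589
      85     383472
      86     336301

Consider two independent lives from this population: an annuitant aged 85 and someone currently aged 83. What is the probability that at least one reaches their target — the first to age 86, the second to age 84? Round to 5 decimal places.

0.97897

p₁ = l(86)/l(85) = 336301/383472 = 0.876990; p₂ = l(84)/l(83) = 449589/542314 = 0.829020.
P(at least one) = 1 − (1−p₁)(1−p₂) = 1 − 0.123010 × 0.170980 = 0.978968.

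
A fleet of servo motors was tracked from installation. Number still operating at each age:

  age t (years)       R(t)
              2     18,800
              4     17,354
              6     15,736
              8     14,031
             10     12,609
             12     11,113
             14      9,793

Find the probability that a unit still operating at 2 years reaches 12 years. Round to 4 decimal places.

The conditional survival probability is R(12)/R(2) = 11,113/18,800 = 0.591117.

0.5911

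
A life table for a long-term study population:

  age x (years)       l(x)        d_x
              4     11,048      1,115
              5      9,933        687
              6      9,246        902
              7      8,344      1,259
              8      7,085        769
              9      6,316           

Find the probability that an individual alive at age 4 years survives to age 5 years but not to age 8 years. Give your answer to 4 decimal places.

0.2578

This is the probability of reaching 5 but not 8, conditional on being alive at 4: (l(5) − l(8)) / l(4).
= (9,933 − 7,085) / 11,048 = 2,848 / 11,048 = 0.257784.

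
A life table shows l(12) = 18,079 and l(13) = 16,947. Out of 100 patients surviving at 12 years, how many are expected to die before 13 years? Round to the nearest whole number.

The relevant probability is 1 − 16,947/18,079 = 0.062614.
Expected number = 100 × 0.062614 = 6.

6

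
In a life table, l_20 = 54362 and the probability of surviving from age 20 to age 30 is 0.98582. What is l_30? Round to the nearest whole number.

l_30 = l_20 × p = 54362 × 0.98582 = 53591.

53591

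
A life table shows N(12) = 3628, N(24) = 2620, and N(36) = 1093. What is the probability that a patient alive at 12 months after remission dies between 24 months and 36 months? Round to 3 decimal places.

0.421

This is the probability of reaching 24 but not 36, conditional on being alive at 12: (N(24) − N(36)) / N(12).
= (2620 − 1093) / 3628 = 1527 / 3628 = 0.420893.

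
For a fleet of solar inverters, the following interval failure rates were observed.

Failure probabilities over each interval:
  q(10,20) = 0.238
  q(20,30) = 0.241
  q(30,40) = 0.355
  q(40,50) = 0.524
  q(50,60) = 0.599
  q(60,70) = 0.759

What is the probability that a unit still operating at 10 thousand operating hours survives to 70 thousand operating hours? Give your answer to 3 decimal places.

P(survive 10→70) = (1 − 0.238) × (1 − 0.241) × (1 − 0.355) × (1 − 0.524) × (1 − 0.599) × (1 − 0.759).
= 0.762 × 0.759 × 0.645 × 0.476 × 0.401 × 0.241 = 0.017160.

0.017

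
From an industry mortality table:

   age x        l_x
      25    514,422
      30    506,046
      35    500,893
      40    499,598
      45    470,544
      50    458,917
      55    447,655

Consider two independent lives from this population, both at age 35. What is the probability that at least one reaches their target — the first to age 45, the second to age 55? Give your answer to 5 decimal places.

0.99356

p₁ = l_45/l_35 = 470,544/500,893 = 0.939410; p₂ = l_55/l_35 = 447,655/500,893 = 0.893714.
P(at least one) = 1 − (1−p₁)(1−p₂) = 1 − 0.060590 × 0.106286 = 0.993560.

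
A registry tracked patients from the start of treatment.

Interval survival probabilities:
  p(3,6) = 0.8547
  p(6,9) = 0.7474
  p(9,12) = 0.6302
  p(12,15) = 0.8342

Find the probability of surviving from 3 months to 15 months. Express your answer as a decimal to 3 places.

0.336

Chaining the interval survival probabilities: 0.8547 × 0.7474 × 0.6302 × 0.8342.
= 0.335827.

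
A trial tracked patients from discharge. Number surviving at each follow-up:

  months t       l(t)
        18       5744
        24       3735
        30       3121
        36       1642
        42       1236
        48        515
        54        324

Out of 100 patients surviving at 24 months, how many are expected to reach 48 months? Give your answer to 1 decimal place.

13.8

The relevant probability is 515/3735 = 0.137885.
Expected number = 100 × 0.137885 = 13.8.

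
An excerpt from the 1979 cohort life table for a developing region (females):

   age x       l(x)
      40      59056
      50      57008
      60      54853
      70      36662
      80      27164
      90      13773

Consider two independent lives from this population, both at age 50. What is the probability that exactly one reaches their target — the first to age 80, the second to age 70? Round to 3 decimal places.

0.507

p₁ = l(80)/l(50) = 27164/57008 = 0.476495; p₂ = l(70)/l(50) = 36662/57008 = 0.643103.
P(exactly one) = p₁(1−p₂) + (1−p₁)p₂ = 0.170060 + 0.336668 = 0.506727.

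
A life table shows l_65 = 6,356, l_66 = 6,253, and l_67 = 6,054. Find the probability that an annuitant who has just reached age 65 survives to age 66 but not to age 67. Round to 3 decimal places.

This is the probability of reaching 66 but not 67, conditional on being alive at 65: (l_66 − l_67) / l_65.
= (6,253 − 6,054) / 6,356 = 199 / 6,356 = 0.031309.

0.031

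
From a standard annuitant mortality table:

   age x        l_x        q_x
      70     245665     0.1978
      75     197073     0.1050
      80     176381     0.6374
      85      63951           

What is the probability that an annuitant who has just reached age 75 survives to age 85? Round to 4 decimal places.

We want 10p75 = l_85/l_75.
The conditional survival probability is l_85/l_75 = 63951/197073 = 0.324504.

0.3245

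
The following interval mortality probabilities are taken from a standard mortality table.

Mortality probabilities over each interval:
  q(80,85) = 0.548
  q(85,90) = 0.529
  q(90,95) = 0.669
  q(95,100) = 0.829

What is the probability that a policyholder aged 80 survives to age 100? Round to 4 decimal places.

P(survive 80→100) = (1 − 0.548) × (1 − 0.529) × (1 − 0.669) × (1 − 0.829).
= 0.452 × 0.471 × 0.331 × 0.171 = 0.012050.

0.0120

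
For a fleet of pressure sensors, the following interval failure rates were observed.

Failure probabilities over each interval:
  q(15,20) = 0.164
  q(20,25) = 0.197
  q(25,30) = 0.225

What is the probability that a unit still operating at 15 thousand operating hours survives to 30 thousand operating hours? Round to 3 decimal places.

The overall survival probability is (1 − 0.164) × (1 − 0.197) × (1 − 0.225).
= 0.836 × 0.803 × 0.775 = 0.520264.

0.520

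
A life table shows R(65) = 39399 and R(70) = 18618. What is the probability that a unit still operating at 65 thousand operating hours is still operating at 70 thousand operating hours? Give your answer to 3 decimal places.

The conditional survival probability is R(70)/R(65) = 18618/39399 = 0.472550.

0.473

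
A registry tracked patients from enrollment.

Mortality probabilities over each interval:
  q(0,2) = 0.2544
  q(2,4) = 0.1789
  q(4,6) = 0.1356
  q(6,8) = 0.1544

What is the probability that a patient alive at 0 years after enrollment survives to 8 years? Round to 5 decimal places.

0.44749

Chaining the interval survival probabilities: (1 − 0.2544) × (1 − 0.1789) × (1 − 0.1356) × (1 − 0.1544).
= 0.7456 × 0.8211 × 0.8644 × 0.8456 = 0.447488.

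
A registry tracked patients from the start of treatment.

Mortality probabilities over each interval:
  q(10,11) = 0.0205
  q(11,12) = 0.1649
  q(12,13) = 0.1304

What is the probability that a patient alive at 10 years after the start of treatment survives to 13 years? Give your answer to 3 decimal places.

0.711

Survival from 10 to 13 is the product of surviving each interval: (1 − 0.0205) × (1 − 0.1649) × (1 − 0.1304).
= 0.9795 × 0.8351 × 0.8696 = 0.711316.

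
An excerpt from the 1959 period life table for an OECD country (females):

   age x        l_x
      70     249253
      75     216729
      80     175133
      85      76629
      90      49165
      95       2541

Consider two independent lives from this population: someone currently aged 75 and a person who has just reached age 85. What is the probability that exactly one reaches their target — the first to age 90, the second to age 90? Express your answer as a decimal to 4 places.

p₁ = l_90/l_75 = 49165/216729 = 0.226850; p₂ = l_90/l_85 = 49165/76629 = 0.641598.
P(exactly one) = p₁(1−p₂) + (1−p₁)p₂ = 0.081303 + 0.496051 = 0.577355.

0.5774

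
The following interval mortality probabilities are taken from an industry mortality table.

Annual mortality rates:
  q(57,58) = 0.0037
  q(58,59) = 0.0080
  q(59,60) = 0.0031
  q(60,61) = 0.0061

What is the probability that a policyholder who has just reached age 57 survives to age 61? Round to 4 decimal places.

Chaining the interval survival probabilities: (1 − 0.0037) × (1 − 0.0080) × (1 − 0.0031) × (1 − 0.0061).
= 0.9963 × 0.9920 × 0.9969 × 0.9939 = 0.979256.

0.9793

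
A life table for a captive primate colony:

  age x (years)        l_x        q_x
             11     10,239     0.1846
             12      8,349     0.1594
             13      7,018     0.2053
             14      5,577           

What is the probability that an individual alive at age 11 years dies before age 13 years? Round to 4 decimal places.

P(die before 13 | alive at 11) = 1 − l_13/l_11 = 1 − 7,018/10,239 = (3,221)/10,239 = 0.314582.

0.3146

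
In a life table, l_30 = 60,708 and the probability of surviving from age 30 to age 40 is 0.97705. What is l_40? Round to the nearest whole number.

59315

l_40 = l_30 × p = 60,708 × 0.97705 = 59315.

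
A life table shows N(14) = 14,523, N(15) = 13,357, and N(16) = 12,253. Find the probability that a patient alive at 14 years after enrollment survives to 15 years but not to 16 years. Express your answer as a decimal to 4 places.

This is the probability of reaching 15 but not 16, conditional on being alive at 14: (N(15) − N(16)) / N(14).
= (13,357 − 12,253) / 14,523 = 1,104 / 14,523 = 0.076017.

0.0760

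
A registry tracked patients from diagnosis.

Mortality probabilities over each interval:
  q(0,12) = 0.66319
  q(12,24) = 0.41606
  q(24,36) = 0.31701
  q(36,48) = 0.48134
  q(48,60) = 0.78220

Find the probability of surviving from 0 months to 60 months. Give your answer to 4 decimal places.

P(survive 0→60) = (1 − 0.66319) × (1 − 0.41606) × (1 − 0.31701) × (1 − 0.48134) × (1 − 0.78220).
= 0.33681 × 0.58394 × 0.68299 × 0.51866 × 0.21780 = 0.015174.

0.0152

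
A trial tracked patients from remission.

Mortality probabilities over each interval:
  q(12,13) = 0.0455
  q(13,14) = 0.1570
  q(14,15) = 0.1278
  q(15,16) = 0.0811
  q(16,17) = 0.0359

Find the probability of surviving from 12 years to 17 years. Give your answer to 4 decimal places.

0.6217

The overall survival probability is (1 − 0.0455) × (1 − 0.1570) × (1 − 0.1278) × (1 − 0.0811) × (1 − 0.0359).
= 0.9545 × 0.8430 × 0.8722 × 0.9189 × 0.9641 = 0.621742.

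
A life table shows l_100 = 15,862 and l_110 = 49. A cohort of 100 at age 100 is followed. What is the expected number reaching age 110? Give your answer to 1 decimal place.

The relevant probability is 49/15,862 = 0.003089.
Expected number = 100 × 0.003089 = 0.3.

0.3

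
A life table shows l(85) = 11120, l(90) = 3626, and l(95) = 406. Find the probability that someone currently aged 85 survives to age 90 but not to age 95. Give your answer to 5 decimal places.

This is the probability of reaching 90 but not 95, conditional on being alive at 85: (l(90) − l(95)) / l(85).
= (3626 − 406) / 11120 = 3220 / 11120 = 0.289568.

0.28957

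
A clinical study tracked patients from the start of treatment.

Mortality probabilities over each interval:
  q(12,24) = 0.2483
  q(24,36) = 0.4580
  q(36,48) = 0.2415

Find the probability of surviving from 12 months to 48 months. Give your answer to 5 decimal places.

0.30903

The overall survival probability is (1 − 0.2483) × (1 − 0.4580) × (1 − 0.2415).
= 0.7517 × 0.5420 × 0.7585 = 0.309029.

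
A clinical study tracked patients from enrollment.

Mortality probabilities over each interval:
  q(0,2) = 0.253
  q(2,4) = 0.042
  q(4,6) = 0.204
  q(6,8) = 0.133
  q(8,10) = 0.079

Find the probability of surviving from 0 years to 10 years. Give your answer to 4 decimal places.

The overall survival probability is (1 − 0.253) × (1 − 0.042) × (1 − 0.204) × (1 − 0.133) × (1 − 0.079).
= 0.747 × 0.958 × 0.796 × 0.867 × 0.921 = 0.454860.

0.4549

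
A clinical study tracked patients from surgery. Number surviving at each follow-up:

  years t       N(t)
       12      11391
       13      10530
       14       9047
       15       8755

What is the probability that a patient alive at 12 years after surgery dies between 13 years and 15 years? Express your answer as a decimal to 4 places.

0.1558

This is the probability of reaching 13 but not 15, conditional on being alive at 12: (N(13) − N(15)) / N(12).
= (10530 − 8755) / 11391 = 1775 / 11391 = 0.155825.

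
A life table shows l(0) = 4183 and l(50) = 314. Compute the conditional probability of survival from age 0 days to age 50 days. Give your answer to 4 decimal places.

0.0751

The conditional survival probability is l(50)/l(0) = 314/4183 = 0.075066.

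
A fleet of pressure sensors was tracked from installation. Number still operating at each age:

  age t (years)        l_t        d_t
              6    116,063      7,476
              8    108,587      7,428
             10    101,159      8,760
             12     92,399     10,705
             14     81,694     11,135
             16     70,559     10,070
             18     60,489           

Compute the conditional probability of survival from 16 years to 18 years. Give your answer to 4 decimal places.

0.8573

The conditional survival probability is l_18/l_16 = 60,489/70,559 = 0.857283.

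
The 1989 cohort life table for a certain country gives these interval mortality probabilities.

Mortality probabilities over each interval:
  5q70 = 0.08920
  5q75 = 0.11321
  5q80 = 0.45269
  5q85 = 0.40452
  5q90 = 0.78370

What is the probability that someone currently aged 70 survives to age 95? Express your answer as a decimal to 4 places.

0.0569

25p70 = (1 − 0.08920) × (1 − 0.11321) × (1 − 0.45269) × (1 − 0.40452) × (1 − 0.78370).
= 0.91080 × 0.88679 × 0.54731 × 0.59548 × 0.21630 = 0.056938.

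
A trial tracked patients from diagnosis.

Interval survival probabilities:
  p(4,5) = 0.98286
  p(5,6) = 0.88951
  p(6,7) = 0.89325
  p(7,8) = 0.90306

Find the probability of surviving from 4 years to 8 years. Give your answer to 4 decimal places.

0.7052

Chaining the interval survival probabilities: 0.98286 × 0.88951 × 0.89325 × 0.90306.
= 0.705232.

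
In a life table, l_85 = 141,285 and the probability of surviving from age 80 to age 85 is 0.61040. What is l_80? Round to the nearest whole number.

231463

l_80 = l_85 / p = 141,285 / 0.61040 = 231463.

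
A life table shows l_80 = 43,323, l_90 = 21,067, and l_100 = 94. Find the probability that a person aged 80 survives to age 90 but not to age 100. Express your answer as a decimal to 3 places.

This is the probability of reaching 90 but not 100, conditional on being alive at 80: (l_90 − l_100) / l_80.
= (21,067 − 94) / 43,323 = 20,973 / 43,323 = 0.484108.

0.484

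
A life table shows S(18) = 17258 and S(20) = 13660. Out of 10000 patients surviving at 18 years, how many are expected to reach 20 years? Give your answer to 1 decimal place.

7915.2

The relevant probability is 13660/17258 = 0.791517.
Expected number = 10000 × 0.791517 = 7915.2.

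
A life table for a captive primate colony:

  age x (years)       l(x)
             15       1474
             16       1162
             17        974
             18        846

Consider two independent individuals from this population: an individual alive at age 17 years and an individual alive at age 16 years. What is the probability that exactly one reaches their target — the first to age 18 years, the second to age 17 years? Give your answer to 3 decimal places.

0.251

p₁ = l(18)/l(17) = 846/974 = 0.868583; p₂ = l(17)/l(16) = 974/1162 = 0.838210.
P(exactly one) = p₁(1−p₂) + (1−p₁)p₂ = 0.140528 + 0.110155 = 0.250683.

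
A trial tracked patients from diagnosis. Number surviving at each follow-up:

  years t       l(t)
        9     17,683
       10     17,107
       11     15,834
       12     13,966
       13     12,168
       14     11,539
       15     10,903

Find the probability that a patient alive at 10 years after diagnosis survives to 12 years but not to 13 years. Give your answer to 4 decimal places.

This is the probability of reaching 12 but not 13, conditional on being alive at 10: (l(12) − l(13)) / l(10).
= (13,966 − 12,168) / 17,107 = 1,798 / 17,107 = 0.105103.

0.1051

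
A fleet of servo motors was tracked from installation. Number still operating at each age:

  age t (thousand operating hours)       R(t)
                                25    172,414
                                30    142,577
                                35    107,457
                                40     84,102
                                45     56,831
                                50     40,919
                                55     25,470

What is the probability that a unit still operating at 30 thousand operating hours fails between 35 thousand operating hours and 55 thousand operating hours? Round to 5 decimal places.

0.57504

This is the probability of reaching 35 but not 55, conditional on being operational at 30: (R(35) − R(55)) / R(30).
= (107,457 − 25,470) / 142,577 = 81,987 / 142,577 = 0.575037.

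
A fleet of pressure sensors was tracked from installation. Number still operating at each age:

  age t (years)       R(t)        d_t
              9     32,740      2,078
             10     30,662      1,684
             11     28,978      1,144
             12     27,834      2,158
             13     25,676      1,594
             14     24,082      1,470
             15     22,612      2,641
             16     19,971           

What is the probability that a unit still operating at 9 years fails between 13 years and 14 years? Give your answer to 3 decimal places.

0.049

This is the probability of reaching 13 but not 14, conditional on being operational at 9: (R(13) − R(14)) / R(9).
= (25,676 − 24,082) / 32,740 = 1,594 / 32,740 = 0.048687.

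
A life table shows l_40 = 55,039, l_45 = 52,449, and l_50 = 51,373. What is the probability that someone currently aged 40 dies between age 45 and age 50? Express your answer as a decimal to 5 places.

This is the probability of reaching 45 but not 50, conditional on being alive at 40: (l_45 − l_50) / l_40.
= (52,449 − 51,373) / 55,039 = 1,076 / 55,039 = 0.019550.

0.01955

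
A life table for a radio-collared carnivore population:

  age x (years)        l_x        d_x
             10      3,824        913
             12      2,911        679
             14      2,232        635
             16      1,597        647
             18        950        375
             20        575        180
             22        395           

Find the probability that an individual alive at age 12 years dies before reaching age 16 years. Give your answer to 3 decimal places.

P(die before 16 | alive at 12) = 1 − l_16/l_12 = 1 − 1,597/2,911 = (1,314)/2,911 = 0.451391.

0.451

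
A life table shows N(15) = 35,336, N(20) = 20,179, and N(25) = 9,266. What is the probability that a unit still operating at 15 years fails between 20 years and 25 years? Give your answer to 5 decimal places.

This is the probability of reaching 20 but not 25, conditional on being operational at 15: (N(20) − N(25)) / N(15).
= (20,179 − 9,266) / 35,336 = 10,913 / 35,336 = 0.308835.

0.30884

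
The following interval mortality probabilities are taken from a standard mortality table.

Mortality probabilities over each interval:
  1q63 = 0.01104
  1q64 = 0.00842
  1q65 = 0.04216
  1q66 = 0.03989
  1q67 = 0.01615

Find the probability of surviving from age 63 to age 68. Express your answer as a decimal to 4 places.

0.8873

Survival from 63 to 68 is the product of surviving each interval: (1 − 0.01104) × (1 − 0.00842) × (1 − 0.04216) × (1 − 0.03989) × (1 − 0.01615).
= 0.98896 × 0.99158 × 0.95784 × 0.96011 × 0.98385 = 0.887257.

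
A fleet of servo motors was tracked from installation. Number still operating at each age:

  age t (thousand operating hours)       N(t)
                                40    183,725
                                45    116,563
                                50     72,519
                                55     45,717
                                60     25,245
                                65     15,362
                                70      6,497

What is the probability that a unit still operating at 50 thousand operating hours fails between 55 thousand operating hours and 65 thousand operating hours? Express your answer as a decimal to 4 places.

This is the probability of reaching 55 but not 65, conditional on being operational at 50: (N(55) − N(65)) / N(50).
= (45,717 − 15,362) / 72,519 = 30,355 / 72,519 = 0.418580.

0.4186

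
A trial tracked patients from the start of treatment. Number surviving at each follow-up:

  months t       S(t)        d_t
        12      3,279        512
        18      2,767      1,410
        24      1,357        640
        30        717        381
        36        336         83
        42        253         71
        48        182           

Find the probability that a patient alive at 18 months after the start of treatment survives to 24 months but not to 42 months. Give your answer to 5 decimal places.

This is the probability of reaching 24 but not 42, conditional on being alive at 18: (S(24) − S(42)) / S(18).
= (1,357 − 253) / 2,767 = 1,104 / 2,767 = 0.398988.

0.39899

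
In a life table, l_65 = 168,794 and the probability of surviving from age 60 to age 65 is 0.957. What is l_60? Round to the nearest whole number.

l_60 = l_65 / p = 168,794 / 0.957 = 176378.

176378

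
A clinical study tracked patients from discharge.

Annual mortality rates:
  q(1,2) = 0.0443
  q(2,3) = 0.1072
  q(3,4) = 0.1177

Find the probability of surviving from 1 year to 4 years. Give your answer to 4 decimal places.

0.7528

The overall survival probability is (1 − 0.0443) × (1 − 0.1072) × (1 − 0.1177).
= 0.9557 × 0.8928 × 0.8823 = 0.752822.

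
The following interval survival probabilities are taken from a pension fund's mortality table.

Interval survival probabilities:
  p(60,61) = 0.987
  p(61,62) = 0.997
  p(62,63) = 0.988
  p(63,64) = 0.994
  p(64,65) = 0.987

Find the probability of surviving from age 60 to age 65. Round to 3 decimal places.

0.954

Chaining the interval survival probabilities: 0.987 × 0.997 × 0.988 × 0.994 × 0.987.
= 0.953834.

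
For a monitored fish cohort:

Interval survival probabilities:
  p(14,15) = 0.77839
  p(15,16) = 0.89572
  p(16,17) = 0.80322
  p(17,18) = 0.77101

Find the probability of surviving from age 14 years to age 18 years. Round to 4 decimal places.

0.4318

The overall survival probability is 0.77839 × 0.89572 × 0.80322 × 0.77101.
= 0.431782.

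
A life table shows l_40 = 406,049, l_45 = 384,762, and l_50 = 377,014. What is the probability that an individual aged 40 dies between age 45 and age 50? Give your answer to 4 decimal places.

We want 5|5q40 = (l_45 − l_50)/l_40.
This is the probability of reaching 45 but not 50, conditional on being alive at 40: (l_45 − l_50) / l_40.
= (384,762 − 377,014) / 406,049 = 7,748 / 406,049 = 0.019081.

0.0191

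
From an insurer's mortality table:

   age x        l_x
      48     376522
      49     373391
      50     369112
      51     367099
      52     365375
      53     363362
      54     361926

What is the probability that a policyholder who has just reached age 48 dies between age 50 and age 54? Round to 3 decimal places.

0.019

We want 2|4q48 = (l_50 − l_54)/l_48.
This is the probability of reaching 50 but not 54, conditional on being alive at 48: (l_50 − l_54) / l_48.
= (369112 − 361926) / 376522 = 7186 / 376522 = 0.019085.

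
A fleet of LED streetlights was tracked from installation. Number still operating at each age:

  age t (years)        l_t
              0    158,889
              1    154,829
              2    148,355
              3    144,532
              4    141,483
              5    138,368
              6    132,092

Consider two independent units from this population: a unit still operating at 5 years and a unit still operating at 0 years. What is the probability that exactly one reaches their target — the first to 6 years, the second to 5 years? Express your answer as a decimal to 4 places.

0.1628

p₁ = l_6/l_5 = 132,092/138,368 = 0.954643; p₂ = l_5/l_0 = 138,368/158,889 = 0.870847.
P(exactly one) = p₁(1−p₂) + (1−p₁)p₂ = 0.123295 + 0.039499 = 0.162794.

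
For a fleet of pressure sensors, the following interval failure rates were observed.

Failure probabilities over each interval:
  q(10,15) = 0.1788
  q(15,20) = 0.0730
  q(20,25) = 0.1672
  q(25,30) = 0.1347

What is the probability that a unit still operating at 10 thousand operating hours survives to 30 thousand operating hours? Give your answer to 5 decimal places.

P(survive 10→30) = (1 − 0.1788) × (1 − 0.0730) × (1 − 0.1672) × (1 − 0.1347).
= 0.8212 × 0.9270 × 0.8328 × 0.8653 = 0.548575.

0.54858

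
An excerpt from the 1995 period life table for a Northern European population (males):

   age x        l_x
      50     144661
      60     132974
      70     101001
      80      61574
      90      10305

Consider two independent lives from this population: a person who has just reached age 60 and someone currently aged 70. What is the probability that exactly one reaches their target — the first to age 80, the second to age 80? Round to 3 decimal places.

0.508

p₁ = l_80/l_60 = 61574/132974 = 0.463053; p₂ = l_80/l_70 = 61574/101001 = 0.609638.
P(exactly one) = p₁(1−p₂) + (1−p₁)p₂ = 0.180758 + 0.327343 = 0.508102.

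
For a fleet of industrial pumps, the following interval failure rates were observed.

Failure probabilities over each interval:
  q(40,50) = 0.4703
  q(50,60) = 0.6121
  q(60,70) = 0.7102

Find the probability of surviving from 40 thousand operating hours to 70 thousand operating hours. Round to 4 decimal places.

0.0595

P(survive 40→70) = (1 − 0.4703) × (1 − 0.6121) × (1 − 0.7102).
= 0.5297 × 0.3879 × 0.2898 = 0.059545.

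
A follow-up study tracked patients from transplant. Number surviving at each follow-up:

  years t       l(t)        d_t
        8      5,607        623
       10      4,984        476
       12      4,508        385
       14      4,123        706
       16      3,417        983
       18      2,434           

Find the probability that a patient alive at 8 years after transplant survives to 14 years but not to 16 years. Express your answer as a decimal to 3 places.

0.126

This is the probability of reaching 14 but not 16, conditional on being alive at 8: (l(14) − l(16)) / l(8).
= (4,123 − 3,417) / 5,607 = 706 / 5,607 = 0.125914.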